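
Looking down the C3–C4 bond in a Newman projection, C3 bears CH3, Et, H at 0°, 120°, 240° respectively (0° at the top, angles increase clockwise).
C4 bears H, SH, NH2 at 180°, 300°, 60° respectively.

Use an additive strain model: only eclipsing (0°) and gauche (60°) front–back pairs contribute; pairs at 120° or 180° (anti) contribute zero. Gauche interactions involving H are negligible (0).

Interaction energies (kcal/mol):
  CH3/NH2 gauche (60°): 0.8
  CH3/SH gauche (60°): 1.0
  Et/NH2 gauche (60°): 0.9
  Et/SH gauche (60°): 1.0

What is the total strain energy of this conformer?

2.7 kcal/mol

This conformer is staggered. CH3 at 0° is gauche with SH at 300° (1.0); CH3 at 0° is gauche with NH2 at 60° (0.8); Et at 120° is gauche with NH2 at 60° (0.9). Total 2.7 kcal/mol.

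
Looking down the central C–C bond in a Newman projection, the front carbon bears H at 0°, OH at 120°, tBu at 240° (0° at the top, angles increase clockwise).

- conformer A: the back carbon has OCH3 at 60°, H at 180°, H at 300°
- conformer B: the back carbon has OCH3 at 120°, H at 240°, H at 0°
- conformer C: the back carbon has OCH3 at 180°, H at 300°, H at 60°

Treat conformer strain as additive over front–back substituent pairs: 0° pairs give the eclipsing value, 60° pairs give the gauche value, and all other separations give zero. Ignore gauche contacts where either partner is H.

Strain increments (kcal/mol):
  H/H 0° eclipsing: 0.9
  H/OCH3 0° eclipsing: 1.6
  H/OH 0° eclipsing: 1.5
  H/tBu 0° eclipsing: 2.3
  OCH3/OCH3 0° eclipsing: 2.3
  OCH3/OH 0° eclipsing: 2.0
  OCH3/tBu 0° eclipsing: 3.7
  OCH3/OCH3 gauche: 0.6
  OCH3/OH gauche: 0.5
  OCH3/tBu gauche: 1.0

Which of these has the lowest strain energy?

A is staggered. OH at 120° is gauche with OCH3 at 60° (0.5). Total 0.5 kcal/mol.
B is eclipsed. H at 0° is eclipsed with H at 0° (0.9); OH at 120° is eclipsed with OCH3 at 120° (2.0); tBu at 240° is eclipsed with H at 240° (2.3). Total 5.2 kcal/mol.
C is staggered. OH at 120° is gauche with OCH3 at 180° (0.5); tBu at 240° is gauche with OCH3 at 180° (1.0). Total 1.5 kcal/mol.
A has the lowest total (0.5 kcal/mol).

A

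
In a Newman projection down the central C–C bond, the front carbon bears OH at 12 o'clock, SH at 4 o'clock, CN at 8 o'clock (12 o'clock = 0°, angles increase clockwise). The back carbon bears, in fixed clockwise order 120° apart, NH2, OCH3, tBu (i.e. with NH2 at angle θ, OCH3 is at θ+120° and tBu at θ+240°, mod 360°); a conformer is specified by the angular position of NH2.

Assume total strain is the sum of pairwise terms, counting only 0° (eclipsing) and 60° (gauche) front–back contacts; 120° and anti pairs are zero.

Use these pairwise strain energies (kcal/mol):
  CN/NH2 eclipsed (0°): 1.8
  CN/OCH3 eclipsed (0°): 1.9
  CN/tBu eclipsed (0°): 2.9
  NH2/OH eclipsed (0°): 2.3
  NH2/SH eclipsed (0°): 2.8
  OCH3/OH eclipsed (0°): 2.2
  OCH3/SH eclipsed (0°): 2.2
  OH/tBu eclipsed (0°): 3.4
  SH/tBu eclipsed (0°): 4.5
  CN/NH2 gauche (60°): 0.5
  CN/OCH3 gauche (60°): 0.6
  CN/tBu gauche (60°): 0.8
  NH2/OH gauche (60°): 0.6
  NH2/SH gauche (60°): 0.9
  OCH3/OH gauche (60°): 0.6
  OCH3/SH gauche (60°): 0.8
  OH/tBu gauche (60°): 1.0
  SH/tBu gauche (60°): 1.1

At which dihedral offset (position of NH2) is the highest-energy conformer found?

NH2 at 0° (eclipsed): OH(0°)/NH2(0°) eclipsed 2.3; SH(120°)/OCH3(120°) eclipsed 2.2; CN(240°)/tBu(240°) eclipsed 2.9 → 7.4 kcal/mol.
NH2 at 60° (staggered): OH(0°)/NH2(60°) gauche 0.6; OH(0°)/tBu(300°) gauche 1.0; SH(120°)/NH2(60°) gauche 0.9; SH(120°)/OCH3(180°) gauche 0.8; CN(240°)/OCH3(180°) gauche 0.6; CN(240°)/tBu(300°) gauche 0.8 → 4.7 kcal/mol.
NH2 at 120° (eclipsed): OH(0°)/tBu(0°) eclipsed 3.4; SH(120°)/NH2(120°) eclipsed 2.8; CN(240°)/OCH3(240°) eclipsed 1.9 → 8.1 kcal/mol.
NH2 at 180° (staggered): OH(0°)/OCH3(300°) gauche 0.6; OH(0°)/tBu(60°) gauche 1.0; SH(120°)/NH2(180°) gauche 0.9; SH(120°)/tBu(60°) gauche 1.1; CN(240°)/NH2(180°) gauche 0.5; CN(240°)/OCH3(300°) gauche 0.6 → 4.7 kcal/mol.
NH2 at 240° (eclipsed): OH(0°)/OCH3(0°) eclipsed 2.2; SH(120°)/tBu(120°) eclipsed 4.5; CN(240°)/NH2(240°) eclipsed 1.8 → 8.5 kcal/mol.
NH2 at 300° (staggered): OH(0°)/NH2(300°) gauche 0.6; OH(0°)/OCH3(60°) gauche 0.6; SH(120°)/OCH3(60°) gauche 0.8; SH(120°)/tBu(180°) gauche 1.1; CN(240°)/NH2(300°) gauche 0.5; CN(240°)/tBu(180°) gauche 0.8 → 4.4 kcal/mol.
The maximum (8.5 kcal/mol) occurs with NH2 at 240°.

240°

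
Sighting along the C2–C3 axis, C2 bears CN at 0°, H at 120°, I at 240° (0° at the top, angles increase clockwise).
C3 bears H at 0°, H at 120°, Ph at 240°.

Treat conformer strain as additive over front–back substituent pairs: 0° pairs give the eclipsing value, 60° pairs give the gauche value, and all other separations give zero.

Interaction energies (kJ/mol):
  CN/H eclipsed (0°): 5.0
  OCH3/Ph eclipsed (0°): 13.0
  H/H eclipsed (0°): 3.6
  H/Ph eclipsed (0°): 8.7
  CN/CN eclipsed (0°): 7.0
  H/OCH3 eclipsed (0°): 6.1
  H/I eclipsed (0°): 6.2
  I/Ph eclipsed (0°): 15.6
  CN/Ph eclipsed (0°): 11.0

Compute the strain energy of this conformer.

This conformer is eclipsed. CN at 0° is eclipsed with H at 0° (5.0); H at 120° is eclipsed with H at 120° (3.6); I at 240° is eclipsed with Ph at 240° (15.6). Total 24.2 kJ/mol.

24.2 kJ/mol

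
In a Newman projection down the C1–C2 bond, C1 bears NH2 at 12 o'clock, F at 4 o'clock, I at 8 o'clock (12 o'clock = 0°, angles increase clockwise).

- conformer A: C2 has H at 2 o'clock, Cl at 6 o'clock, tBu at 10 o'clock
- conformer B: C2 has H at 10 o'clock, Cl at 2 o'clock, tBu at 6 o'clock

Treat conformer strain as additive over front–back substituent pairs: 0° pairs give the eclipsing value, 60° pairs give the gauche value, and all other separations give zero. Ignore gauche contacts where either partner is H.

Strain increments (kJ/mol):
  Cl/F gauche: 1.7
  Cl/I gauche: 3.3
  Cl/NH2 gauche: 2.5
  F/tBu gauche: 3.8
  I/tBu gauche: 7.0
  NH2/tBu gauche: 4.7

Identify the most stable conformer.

B

A (staggered): NH2(0°)/tBu(300°) gauche 4.7; F(120°)/Cl(180°) gauche 1.7; I(240°)/Cl(180°) gauche 3.3; I(240°)/tBu(300°) gauche 7.0 → 16.7 kJ/mol.
B (staggered): NH2(0°)/Cl(60°) gauche 2.5; F(120°)/Cl(60°) gauche 1.7; F(120°)/tBu(180°) gauche 3.8; I(240°)/tBu(180°) gauche 7.0 → 15.0 kJ/mol.
B has the lowest total (15.0 kJ/mol).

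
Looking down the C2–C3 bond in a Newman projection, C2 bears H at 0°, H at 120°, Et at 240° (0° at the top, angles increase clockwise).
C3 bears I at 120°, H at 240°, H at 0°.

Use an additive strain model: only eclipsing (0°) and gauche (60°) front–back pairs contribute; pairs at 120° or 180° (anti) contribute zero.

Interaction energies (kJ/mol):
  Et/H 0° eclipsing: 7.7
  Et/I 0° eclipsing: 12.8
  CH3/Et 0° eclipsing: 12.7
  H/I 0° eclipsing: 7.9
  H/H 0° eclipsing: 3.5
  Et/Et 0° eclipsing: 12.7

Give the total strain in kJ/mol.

This conformer (eclipsed): H(0°)/H(0°) eclipsed 3.5; H(120°)/I(120°) eclipsed 7.9; Et(240°)/H(240°) eclipsed 7.7 → 19.1 kJ/mol.

19.1 kJ/mol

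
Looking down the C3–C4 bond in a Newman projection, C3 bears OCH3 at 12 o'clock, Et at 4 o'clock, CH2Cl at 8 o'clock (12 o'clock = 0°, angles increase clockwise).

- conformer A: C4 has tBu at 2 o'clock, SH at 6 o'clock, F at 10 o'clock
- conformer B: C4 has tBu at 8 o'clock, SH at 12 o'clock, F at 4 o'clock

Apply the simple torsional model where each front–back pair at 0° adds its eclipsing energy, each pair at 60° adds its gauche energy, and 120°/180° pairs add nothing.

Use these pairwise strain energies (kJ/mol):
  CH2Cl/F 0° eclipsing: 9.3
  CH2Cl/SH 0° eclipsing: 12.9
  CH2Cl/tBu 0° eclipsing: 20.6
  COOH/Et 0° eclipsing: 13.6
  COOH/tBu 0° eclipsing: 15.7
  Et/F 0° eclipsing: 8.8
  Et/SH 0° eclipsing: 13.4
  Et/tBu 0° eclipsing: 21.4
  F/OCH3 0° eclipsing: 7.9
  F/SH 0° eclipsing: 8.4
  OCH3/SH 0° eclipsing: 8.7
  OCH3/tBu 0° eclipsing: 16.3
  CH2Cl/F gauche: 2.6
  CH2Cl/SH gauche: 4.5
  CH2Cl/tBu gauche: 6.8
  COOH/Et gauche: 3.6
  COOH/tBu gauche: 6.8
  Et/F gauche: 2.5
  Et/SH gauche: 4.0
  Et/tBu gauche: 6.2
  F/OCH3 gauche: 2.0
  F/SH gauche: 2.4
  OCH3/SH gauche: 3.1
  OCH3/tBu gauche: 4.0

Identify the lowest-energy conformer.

A

A (staggered): OCH3(0°)/tBu(60°) gauche 4.0; OCH3(0°)/F(300°) gauche 2.0; Et(120°)/tBu(60°) gauche 6.2; Et(120°)/SH(180°) gauche 4.0; CH2Cl(240°)/SH(180°) gauche 4.5; CH2Cl(240°)/F(300°) gauche 2.6 → 23.3 kJ/mol.
B (eclipsed): OCH3(0°)/SH(0°) eclipsed 8.7; Et(120°)/F(120°) eclipsed 8.8; CH2Cl(240°)/tBu(240°) eclipsed 20.6 → 38.1 kJ/mol.
A has the lowest total (23.3 kJ/mol).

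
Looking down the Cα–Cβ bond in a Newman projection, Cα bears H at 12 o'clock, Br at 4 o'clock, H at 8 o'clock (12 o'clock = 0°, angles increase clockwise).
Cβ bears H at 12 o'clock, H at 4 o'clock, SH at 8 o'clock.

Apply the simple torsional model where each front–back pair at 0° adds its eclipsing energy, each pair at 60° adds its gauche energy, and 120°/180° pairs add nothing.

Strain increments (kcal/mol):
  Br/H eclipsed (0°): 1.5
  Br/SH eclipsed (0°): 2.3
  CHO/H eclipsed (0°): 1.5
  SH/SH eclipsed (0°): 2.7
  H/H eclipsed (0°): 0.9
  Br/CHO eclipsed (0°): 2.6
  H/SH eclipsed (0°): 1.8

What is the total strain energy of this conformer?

This conformer (eclipsed): H(0°)/H(0°) eclipsed 0.9; Br(120°)/H(120°) eclipsed 1.5; H(240°)/SH(240°) eclipsed 1.8 → 4.2 kcal/mol.

4.2 kcal/mol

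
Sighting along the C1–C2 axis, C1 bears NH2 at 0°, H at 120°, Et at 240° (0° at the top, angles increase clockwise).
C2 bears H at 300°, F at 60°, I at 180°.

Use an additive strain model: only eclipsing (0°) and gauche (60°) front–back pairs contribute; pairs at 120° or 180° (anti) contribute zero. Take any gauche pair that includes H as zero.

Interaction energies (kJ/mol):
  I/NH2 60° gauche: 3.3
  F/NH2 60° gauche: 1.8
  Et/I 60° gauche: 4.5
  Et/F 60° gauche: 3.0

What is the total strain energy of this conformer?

6.3 kJ/mol

This conformer (staggered): NH2(0°)/F(60°) gauche 1.8; Et(240°)/I(180°) gauche 4.5 → 6.3 kJ/mol.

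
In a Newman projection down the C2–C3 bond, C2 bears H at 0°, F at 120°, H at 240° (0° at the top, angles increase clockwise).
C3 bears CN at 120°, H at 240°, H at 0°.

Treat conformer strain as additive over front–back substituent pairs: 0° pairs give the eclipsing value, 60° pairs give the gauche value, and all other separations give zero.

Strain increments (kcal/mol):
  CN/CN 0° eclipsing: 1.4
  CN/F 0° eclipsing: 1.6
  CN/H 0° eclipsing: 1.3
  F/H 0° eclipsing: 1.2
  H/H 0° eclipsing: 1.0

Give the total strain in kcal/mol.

This conformer (eclipsed): H(0°)/H(0°) eclipsed 1.0; F(120°)/CN(120°) eclipsed 1.6; H(240°)/H(240°) eclipsed 1.0 → 3.6 kcal/mol.

3.6 kcal/mol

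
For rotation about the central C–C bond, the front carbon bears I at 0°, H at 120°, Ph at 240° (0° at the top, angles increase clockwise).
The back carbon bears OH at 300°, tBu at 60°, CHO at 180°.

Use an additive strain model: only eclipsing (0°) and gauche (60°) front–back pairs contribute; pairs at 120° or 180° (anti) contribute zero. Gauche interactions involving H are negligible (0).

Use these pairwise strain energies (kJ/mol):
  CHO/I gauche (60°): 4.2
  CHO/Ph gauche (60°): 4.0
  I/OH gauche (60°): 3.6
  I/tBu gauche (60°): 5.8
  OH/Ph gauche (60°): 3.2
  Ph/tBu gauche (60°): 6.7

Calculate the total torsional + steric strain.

This conformer (staggered): I(0°)/OH(300°) gauche 3.6; I(0°)/tBu(60°) gauche 5.8; Ph(240°)/OH(300°) gauche 3.2; Ph(240°)/CHO(180°) gauche 4.0 → 16.6 kJ/mol.

16.6 kJ/mol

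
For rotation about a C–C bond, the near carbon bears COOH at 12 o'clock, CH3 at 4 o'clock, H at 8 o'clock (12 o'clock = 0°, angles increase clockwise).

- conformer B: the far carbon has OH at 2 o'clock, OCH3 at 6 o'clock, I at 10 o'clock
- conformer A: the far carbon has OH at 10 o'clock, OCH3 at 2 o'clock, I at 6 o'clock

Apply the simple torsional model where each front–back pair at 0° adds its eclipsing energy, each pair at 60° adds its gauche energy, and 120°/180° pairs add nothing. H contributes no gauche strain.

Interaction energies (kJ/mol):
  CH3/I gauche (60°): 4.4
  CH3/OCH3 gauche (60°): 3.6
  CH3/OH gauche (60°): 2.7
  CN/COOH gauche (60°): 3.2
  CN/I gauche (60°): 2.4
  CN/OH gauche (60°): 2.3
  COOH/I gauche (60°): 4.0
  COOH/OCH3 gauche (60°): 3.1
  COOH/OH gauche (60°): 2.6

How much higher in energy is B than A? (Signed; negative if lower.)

-0.8 kJ/mol

B (staggered): COOH(0°)/OH(60°) gauche 2.6; COOH(0°)/I(300°) gauche 4.0; CH3(120°)/OH(60°) gauche 2.7; CH3(120°)/OCH3(180°) gauche 3.6 → 12.9 kJ/mol.
A (staggered): COOH(0°)/OH(300°) gauche 2.6; COOH(0°)/OCH3(60°) gauche 3.1; CH3(120°)/OCH3(60°) gauche 3.6; CH3(120°)/I(180°) gauche 4.4 → 13.7 kJ/mol.
E(B) − E(A) = 12.9 − 13.7 = -0.8 kJ/mol.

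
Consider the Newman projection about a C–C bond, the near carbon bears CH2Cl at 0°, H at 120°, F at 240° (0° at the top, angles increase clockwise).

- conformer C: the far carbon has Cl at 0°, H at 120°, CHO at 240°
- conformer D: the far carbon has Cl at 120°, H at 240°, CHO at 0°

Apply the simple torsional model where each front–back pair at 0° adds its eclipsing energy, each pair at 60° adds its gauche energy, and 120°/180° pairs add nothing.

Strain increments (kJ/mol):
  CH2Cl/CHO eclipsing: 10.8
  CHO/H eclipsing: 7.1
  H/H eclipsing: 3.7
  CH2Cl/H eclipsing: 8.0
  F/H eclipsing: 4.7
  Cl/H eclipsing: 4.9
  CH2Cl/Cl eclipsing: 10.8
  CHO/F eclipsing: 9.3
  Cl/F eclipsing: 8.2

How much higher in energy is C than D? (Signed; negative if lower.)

+3.4 kJ/mol

C (eclipsed): CH2Cl(0°)/Cl(0°) eclipsed 10.8; H(120°)/H(120°) eclipsed 3.7; F(240°)/CHO(240°) eclipsed 9.3 → 23.8 kJ/mol.
D (eclipsed): CH2Cl(0°)/CHO(0°) eclipsed 10.8; H(120°)/Cl(120°) eclipsed 4.9; F(240°)/H(240°) eclipsed 4.7 → 20.4 kJ/mol.
E(C) − E(D) = 23.8 − 20.4 = +3.4 kJ/mol.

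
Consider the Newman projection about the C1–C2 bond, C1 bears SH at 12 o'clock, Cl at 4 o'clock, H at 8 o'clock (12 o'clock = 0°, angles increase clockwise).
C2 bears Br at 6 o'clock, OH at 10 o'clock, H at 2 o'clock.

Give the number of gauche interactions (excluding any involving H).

2

Non-H gauche pairs: SH(0°)/OH(300°); Cl(120°)/Br(180°) — 2 interactions.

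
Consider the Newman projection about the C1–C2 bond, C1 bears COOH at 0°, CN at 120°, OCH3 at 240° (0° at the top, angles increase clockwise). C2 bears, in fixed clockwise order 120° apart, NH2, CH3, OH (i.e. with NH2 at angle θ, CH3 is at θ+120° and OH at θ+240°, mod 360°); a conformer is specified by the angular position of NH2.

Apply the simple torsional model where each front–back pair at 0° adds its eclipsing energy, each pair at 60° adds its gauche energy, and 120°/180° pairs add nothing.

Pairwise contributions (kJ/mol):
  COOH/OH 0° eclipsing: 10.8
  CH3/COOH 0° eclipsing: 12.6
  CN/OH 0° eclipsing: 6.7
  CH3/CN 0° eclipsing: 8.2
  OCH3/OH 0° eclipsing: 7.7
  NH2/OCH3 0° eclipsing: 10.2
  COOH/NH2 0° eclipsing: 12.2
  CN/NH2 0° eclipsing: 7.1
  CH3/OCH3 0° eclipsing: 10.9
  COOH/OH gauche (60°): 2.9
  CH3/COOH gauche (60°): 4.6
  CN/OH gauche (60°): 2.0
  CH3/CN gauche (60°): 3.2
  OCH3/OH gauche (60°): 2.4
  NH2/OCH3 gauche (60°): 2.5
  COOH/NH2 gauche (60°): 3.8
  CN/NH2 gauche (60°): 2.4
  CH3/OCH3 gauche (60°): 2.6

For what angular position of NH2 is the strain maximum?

240°

NH2 at 0° is eclipsed. COOH at 0° is eclipsed with NH2 at 0° (12.2); CN at 120° is eclipsed with CH3 at 120° (8.2); OCH3 at 240° is eclipsed with OH at 240° (7.7). Total 28.1 kJ/mol.
NH2 at 60° is staggered. COOH at 0° is gauche with NH2 at 60° (3.8); COOH at 0° is gauche with OH at 300° (2.9); CN at 120° is gauche with NH2 at 60° (2.4); CN at 120° is gauche with CH3 at 180° (3.2); OCH3 at 240° is gauche with CH3 at 180° (2.6); OCH3 at 240° is gauche with OH at 300° (2.4). Total 17.3 kJ/mol.
NH2 at 120° is eclipsed. COOH at 0° is eclipsed with OH at 0° (10.8); CN at 120° is eclipsed with NH2 at 120° (7.1); OCH3 at 240° is eclipsed with CH3 at 240° (10.9). Total 28.8 kJ/mol.
NH2 at 180° is staggered. COOH at 0° is gauche with CH3 at 300° (4.6); COOH at 0° is gauche with OH at 60° (2.9); CN at 120° is gauche with NH2 at 180° (2.4); CN at 120° is gauche with OH at 60° (2.0); OCH3 at 240° is gauche with NH2 at 180° (2.5); OCH3 at 240° is gauche with CH3 at 300° (2.6). Total 17.0 kJ/mol.
NH2 at 240° is eclipsed. COOH at 0° is eclipsed with CH3 at 0° (12.6); CN at 120° is eclipsed with OH at 120° (6.7); OCH3 at 240° is eclipsed with NH2 at 240° (10.2). Total 29.5 kJ/mol.
NH2 at 300° is staggered. COOH at 0° is gauche with NH2 at 300° (3.8); COOH at 0° is gauche with CH3 at 60° (4.6); CN at 120° is gauche with CH3 at 60° (3.2); CN at 120° is gauche with OH at 180° (2.0); OCH3 at 240° is gauche with NH2 at 300° (2.5); OCH3 at 240° is gauche with OH at 180° (2.4). Total 18.5 kJ/mol.
The maximum (29.5 kJ/mol) occurs with NH2 at 240°.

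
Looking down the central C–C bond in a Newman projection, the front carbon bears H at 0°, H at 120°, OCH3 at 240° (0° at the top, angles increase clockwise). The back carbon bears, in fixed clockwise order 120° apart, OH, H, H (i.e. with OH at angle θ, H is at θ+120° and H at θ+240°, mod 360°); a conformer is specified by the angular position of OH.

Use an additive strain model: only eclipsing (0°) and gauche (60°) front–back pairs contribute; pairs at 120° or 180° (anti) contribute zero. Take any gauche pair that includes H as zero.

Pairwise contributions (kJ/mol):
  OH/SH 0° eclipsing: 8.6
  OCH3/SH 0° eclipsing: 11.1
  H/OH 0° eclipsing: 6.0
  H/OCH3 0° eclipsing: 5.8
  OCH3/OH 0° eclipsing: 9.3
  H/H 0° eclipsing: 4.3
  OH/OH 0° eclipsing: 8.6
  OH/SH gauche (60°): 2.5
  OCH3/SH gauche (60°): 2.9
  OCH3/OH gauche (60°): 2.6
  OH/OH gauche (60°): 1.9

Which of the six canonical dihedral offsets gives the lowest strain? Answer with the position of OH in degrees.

60°

OH at 0° (eclipsed): H–OH eclipsed, H–H eclipsed, OCH3–H eclipsed; 6.0 + 4.3 + 5.8 = 16.1 kJ/mol.
OH at 60° (staggered): no non-H gauche contacts → 0.0 kJ/mol.
OH at 120° (eclipsed): H–H eclipsed, H–OH eclipsed, OCH3–H eclipsed; 4.3 + 6.0 + 5.8 = 16.1 kJ/mol.
OH at 180° (staggered): OCH3–OH gauche; 2.6 = 2.6 kJ/mol.
OH at 240° (eclipsed): H–H eclipsed, H–H eclipsed, OCH3–OH eclipsed; 4.3 + 4.3 + 9.3 = 17.9 kJ/mol.
OH at 300° (staggered): OCH3–OH gauche; 2.6 = 2.6 kJ/mol.
The minimum (0.0 kJ/mol) occurs with OH at 60°.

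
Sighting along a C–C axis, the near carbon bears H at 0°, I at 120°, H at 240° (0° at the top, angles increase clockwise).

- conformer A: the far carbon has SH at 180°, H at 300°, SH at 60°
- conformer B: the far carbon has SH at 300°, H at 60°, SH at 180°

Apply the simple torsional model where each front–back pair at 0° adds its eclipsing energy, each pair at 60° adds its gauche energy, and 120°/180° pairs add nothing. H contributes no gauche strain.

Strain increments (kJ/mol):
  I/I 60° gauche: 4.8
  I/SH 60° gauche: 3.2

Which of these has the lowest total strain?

A (staggered): I(120°)/SH(180°) gauche 3.2; I(120°)/SH(60°) gauche 3.2 → 6.4 kJ/mol.
B (staggered): I(120°)/SH(180°) gauche 3.2 → 3.2 kJ/mol.
B has the lowest total (3.2 kJ/mol).

B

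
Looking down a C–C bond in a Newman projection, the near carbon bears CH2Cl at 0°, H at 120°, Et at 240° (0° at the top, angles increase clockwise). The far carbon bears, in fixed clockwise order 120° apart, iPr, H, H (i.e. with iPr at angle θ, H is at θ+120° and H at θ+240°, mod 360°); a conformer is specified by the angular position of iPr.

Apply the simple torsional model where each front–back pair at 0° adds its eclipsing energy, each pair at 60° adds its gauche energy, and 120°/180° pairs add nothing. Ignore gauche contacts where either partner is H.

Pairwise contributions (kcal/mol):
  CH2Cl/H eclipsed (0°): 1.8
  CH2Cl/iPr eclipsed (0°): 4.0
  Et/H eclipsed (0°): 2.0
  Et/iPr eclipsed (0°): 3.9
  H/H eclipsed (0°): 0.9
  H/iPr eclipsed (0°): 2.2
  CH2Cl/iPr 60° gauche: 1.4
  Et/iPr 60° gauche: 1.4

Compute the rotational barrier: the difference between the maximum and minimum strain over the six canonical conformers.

5.5 kcal/mol

iPr at 0° (eclipsed): CH2Cl–iPr eclipsed, H–H eclipsed, Et–H eclipsed; 4.0 + 0.9 + 2.0 = 6.9 kcal/mol.
iPr at 60° (staggered): CH2Cl–iPr gauche; 1.4 = 1.4 kcal/mol.
iPr at 120° (eclipsed): CH2Cl–H eclipsed, H–iPr eclipsed, Et–H eclipsed; 1.8 + 2.2 + 2.0 = 6.0 kcal/mol.
iPr at 180° (staggered): Et–iPr gauche; 1.4 = 1.4 kcal/mol.
iPr at 240° (eclipsed): CH2Cl–H eclipsed, H–H eclipsed, Et–iPr eclipsed; 1.8 + 0.9 + 3.9 = 6.6 kcal/mol.
iPr at 300° (staggered): CH2Cl–iPr gauche, Et–iPr gauche; 1.4 + 1.4 = 2.8 kcal/mol.
Max at 0° (6.9 kcal/mol), min at 60° (1.4 kcal/mol); barrier = 5.5 kcal/mol.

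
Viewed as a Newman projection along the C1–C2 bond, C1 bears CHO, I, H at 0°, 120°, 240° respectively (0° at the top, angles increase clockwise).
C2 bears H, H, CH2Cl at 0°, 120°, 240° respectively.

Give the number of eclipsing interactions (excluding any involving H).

0

Every eclipsing pair involves H, so the count is 0.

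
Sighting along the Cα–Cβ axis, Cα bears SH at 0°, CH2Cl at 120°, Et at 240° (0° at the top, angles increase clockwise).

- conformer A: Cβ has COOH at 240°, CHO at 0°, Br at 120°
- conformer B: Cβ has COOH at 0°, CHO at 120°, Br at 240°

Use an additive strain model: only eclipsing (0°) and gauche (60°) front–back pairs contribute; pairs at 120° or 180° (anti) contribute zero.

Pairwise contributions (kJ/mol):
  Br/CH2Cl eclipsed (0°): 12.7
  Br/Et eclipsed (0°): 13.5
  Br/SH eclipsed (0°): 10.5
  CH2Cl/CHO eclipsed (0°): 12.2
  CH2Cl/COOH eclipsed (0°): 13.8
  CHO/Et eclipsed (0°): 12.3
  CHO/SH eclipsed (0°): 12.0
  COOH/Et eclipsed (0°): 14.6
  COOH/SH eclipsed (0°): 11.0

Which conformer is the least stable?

A (eclipsed): SH(0°)/CHO(0°) eclipsed 12.0; CH2Cl(120°)/Br(120°) eclipsed 12.7; Et(240°)/COOH(240°) eclipsed 14.6 → 39.3 kJ/mol.
B (eclipsed): SH(0°)/COOH(0°) eclipsed 11.0; CH2Cl(120°)/CHO(120°) eclipsed 12.2; Et(240°)/Br(240°) eclipsed 13.5 → 36.7 kJ/mol.
A has the highest total (39.3 kJ/mol).

A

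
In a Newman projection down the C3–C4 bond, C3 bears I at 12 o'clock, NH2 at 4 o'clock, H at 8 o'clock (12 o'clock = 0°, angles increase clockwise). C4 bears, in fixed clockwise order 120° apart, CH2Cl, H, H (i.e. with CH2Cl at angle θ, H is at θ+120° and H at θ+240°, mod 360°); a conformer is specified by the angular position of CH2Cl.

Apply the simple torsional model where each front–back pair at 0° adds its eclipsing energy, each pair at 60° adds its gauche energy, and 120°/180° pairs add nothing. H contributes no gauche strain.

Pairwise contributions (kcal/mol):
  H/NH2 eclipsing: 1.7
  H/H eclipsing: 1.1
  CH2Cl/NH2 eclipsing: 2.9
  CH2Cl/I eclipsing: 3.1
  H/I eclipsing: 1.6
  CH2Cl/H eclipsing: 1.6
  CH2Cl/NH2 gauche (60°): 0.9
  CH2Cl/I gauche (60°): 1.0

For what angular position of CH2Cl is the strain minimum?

180°

CH2Cl at 0° (eclipsed): I(0°)/CH2Cl(0°) eclipsed 3.1; NH2(120°)/H(120°) eclipsed 1.7; H(240°)/H(240°) eclipsed 1.1 → 5.9 kcal/mol.
CH2Cl at 60° (staggered): I(0°)/CH2Cl(60°) gauche 1.0; NH2(120°)/CH2Cl(60°) gauche 0.9 → 1.9 kcal/mol.
CH2Cl at 120° (eclipsed): I(0°)/H(0°) eclipsed 1.6; NH2(120°)/CH2Cl(120°) eclipsed 2.9; H(240°)/H(240°) eclipsed 1.1 → 5.6 kcal/mol.
CH2Cl at 180° (staggered): NH2(120°)/CH2Cl(180°) gauche 0.9 → 0.9 kcal/mol.
CH2Cl at 240° (eclipsed): I(0°)/H(0°) eclipsed 1.6; NH2(120°)/H(120°) eclipsed 1.7; H(240°)/CH2Cl(240°) eclipsed 1.6 → 4.9 kcal/mol.
CH2Cl at 300° (staggered): I(0°)/CH2Cl(300°) gauche 1.0 → 1.0 kcal/mol.
The minimum (0.9 kcal/mol) occurs with CH2Cl at 180°.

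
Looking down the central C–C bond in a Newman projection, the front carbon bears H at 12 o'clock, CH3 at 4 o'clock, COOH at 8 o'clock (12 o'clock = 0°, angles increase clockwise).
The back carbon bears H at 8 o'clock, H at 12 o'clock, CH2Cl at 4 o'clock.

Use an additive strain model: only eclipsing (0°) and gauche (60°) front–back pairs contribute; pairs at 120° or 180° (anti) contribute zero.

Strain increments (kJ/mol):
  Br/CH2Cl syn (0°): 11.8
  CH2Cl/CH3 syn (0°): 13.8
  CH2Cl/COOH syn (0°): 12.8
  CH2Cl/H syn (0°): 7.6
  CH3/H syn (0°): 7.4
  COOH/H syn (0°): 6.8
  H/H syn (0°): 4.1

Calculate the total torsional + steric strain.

24.7 kJ/mol

This conformer (eclipsed): H–H eclipsed, CH3–CH2Cl eclipsed, COOH–H eclipsed; 4.1 + 13.8 + 6.8 = 24.7 kJ/mol.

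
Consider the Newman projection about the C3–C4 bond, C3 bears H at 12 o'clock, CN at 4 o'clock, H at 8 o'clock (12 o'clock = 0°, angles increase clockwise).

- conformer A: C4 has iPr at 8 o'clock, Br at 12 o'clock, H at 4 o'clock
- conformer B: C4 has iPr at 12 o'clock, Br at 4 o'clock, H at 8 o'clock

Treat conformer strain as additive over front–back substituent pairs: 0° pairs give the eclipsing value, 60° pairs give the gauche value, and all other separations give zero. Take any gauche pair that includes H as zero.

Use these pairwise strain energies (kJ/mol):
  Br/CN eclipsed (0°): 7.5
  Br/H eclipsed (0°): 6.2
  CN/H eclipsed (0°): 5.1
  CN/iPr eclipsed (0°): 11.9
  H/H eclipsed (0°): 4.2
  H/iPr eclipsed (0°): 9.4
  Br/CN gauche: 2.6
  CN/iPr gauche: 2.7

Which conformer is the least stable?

B

A is eclipsed. H at 0° is eclipsed with Br at 0° (6.2); CN at 120° is eclipsed with H at 120° (5.1); H at 240° is eclipsed with iPr at 240° (9.4). Total 20.7 kJ/mol.
B is eclipsed. H at 0° is eclipsed with iPr at 0° (9.4); CN at 120° is eclipsed with Br at 120° (7.5); H at 240° is eclipsed with H at 240° (4.2). Total 21.1 kJ/mol.
B has the highest total (21.1 kJ/mol).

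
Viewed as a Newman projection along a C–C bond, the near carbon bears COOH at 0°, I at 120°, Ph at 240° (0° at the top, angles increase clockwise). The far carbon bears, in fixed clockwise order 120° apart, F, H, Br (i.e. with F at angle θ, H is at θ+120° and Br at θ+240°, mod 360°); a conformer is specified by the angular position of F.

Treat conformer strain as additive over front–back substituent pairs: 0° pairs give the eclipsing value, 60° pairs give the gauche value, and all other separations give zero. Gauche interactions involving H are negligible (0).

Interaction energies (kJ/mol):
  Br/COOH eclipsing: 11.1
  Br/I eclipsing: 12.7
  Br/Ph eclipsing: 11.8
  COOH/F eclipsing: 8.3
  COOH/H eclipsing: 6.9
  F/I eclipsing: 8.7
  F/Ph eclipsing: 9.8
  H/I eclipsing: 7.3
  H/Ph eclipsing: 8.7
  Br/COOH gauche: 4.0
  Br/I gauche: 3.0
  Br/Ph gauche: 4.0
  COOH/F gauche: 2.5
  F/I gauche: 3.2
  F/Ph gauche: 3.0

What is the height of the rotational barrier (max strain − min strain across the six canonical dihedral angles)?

16.9 kJ/mol

F at 0° (eclipsed): COOH(0°)/F(0°) eclipsed 8.3; I(120°)/H(120°) eclipsed 7.3; Ph(240°)/Br(240°) eclipsed 11.8 → 27.4 kJ/mol.
F at 60° (staggered): COOH(0°)/F(60°) gauche 2.5; COOH(0°)/Br(300°) gauche 4.0; I(120°)/F(60°) gauche 3.2; Ph(240°)/Br(300°) gauche 4.0 → 13.7 kJ/mol.
F at 120° (eclipsed): COOH(0°)/Br(0°) eclipsed 11.1; I(120°)/F(120°) eclipsed 8.7; Ph(240°)/H(240°) eclipsed 8.7 → 28.5 kJ/mol.
F at 180° (staggered): COOH(0°)/Br(60°) gauche 4.0; I(120°)/F(180°) gauche 3.2; I(120°)/Br(60°) gauche 3.0; Ph(240°)/F(180°) gauche 3.0 → 13.2 kJ/mol.
F at 240° (eclipsed): COOH(0°)/H(0°) eclipsed 6.9; I(120°)/Br(120°) eclipsed 12.7; Ph(240°)/F(240°) eclipsed 9.8 → 29.4 kJ/mol.
F at 300° (staggered): COOH(0°)/F(300°) gauche 2.5; I(120°)/Br(180°) gauche 3.0; Ph(240°)/F(300°) gauche 3.0; Ph(240°)/Br(180°) gauche 4.0 → 12.5 kJ/mol.
Max at 240° (29.4 kJ/mol), min at 300° (12.5 kJ/mol); barrier = 16.9 kJ/mol.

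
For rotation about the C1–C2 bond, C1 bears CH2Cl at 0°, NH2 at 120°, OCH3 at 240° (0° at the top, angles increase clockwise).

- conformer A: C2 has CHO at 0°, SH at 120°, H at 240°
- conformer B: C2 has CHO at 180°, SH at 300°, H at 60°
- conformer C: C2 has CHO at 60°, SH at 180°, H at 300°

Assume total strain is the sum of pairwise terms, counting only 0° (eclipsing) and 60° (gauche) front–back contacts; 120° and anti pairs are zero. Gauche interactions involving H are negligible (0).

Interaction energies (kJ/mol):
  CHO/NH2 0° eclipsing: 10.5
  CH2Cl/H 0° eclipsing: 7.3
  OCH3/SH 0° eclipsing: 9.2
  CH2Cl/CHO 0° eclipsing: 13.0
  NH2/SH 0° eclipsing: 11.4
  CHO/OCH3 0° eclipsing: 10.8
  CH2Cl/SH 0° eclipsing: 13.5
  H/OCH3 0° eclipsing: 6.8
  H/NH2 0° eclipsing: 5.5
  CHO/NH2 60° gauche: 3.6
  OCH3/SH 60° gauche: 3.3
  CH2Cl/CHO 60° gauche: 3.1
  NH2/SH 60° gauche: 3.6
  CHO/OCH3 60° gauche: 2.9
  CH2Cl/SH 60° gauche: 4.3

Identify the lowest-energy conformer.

C

A is eclipsed. CH2Cl at 0° is eclipsed with CHO at 0° (13.0); NH2 at 120° is eclipsed with SH at 120° (11.4); OCH3 at 240° is eclipsed with H at 240° (6.8). Total 31.2 kJ/mol.
B is staggered. CH2Cl at 0° is gauche with SH at 300° (4.3); NH2 at 120° is gauche with CHO at 180° (3.6); OCH3 at 240° is gauche with CHO at 180° (2.9); OCH3 at 240° is gauche with SH at 300° (3.3). Total 14.1 kJ/mol.
C is staggered. CH2Cl at 0° is gauche with CHO at 60° (3.1); NH2 at 120° is gauche with CHO at 60° (3.6); NH2 at 120° is gauche with SH at 180° (3.6); OCH3 at 240° is gauche with SH at 180° (3.3). Total 13.6 kJ/mol.
C has the lowest total (13.6 kJ/mol).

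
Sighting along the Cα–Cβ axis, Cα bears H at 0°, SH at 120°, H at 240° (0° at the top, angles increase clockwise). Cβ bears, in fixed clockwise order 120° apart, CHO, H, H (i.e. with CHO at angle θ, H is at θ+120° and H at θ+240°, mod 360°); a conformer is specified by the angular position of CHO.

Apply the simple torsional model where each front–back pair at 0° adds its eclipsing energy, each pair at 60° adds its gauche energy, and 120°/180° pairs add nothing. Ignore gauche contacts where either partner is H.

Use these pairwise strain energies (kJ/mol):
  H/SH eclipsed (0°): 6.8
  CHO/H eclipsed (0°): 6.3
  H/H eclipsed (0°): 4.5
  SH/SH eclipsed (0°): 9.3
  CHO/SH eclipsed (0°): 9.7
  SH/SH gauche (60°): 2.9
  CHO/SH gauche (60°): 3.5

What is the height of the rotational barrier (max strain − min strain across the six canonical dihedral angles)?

CHO at 0° (eclipsed): H(0°)/CHO(0°) eclipsed 6.3; SH(120°)/H(120°) eclipsed 6.8; H(240°)/H(240°) eclipsed 4.5 → 17.6 kJ/mol.
CHO at 60° (staggered): SH(120°)/CHO(60°) gauche 3.5 → 3.5 kJ/mol.
CHO at 120° (eclipsed): H(0°)/H(0°) eclipsed 4.5; SH(120°)/CHO(120°) eclipsed 9.7; H(240°)/H(240°) eclipsed 4.5 → 18.7 kJ/mol.
CHO at 180° (staggered): SH(120°)/CHO(180°) gauche 3.5 → 3.5 kJ/mol.
CHO at 240° (eclipsed): H(0°)/H(0°) eclipsed 4.5; SH(120°)/H(120°) eclipsed 6.8; H(240°)/CHO(240°) eclipsed 6.3 → 17.6 kJ/mol.
CHO at 300° (staggered): no non-H gauche contacts → 0.0 kJ/mol.
Max at 120° (18.7 kJ/mol), min at 300° (0.0 kJ/mol); barrier = 18.7 kJ/mol.

18.7 kJ/mol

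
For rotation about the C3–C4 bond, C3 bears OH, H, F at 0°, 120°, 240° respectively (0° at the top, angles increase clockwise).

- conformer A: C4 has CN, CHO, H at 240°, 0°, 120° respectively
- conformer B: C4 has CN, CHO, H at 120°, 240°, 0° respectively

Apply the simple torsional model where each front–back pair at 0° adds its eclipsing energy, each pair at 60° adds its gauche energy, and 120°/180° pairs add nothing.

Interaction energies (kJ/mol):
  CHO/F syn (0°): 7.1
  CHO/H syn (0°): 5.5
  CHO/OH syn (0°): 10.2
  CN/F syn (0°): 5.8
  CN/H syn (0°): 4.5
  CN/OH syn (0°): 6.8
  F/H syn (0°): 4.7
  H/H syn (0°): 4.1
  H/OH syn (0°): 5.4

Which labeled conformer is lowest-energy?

A (eclipsed): OH–CHO eclipsed, H–H eclipsed, F–CN eclipsed; 10.2 + 4.1 + 5.8 = 20.1 kJ/mol.
B (eclipsed): OH–H eclipsed, H–CN eclipsed, F–CHO eclipsed; 5.4 + 4.5 + 7.1 = 17.0 kJ/mol.
B has the lowest total (17.0 kJ/mol).

B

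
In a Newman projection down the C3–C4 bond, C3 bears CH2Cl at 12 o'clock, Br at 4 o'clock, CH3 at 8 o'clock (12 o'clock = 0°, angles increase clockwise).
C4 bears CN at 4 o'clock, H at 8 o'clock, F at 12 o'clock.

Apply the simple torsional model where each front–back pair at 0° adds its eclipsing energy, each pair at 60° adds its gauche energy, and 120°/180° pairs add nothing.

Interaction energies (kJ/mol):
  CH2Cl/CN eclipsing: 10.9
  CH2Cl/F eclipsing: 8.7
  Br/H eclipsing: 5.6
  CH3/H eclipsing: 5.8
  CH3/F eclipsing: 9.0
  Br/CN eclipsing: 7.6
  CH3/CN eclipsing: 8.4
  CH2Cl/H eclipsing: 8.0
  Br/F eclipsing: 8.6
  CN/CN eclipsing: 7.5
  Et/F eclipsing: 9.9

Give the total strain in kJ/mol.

22.1 kJ/mol

This conformer (eclipsed): CH2Cl–F eclipsed, Br–CN eclipsed, CH3–H eclipsed; 8.7 + 7.6 + 5.8 = 22.1 kJ/mol.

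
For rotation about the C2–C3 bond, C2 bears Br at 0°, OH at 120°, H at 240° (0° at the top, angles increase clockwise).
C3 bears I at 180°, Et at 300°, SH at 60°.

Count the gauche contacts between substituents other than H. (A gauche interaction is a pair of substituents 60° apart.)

Non-H gauche pairs: Br(0°)/Et(300°); Br(0°)/SH(60°); OH(120°)/I(180°); OH(120°)/SH(60°) — 4 interactions.

4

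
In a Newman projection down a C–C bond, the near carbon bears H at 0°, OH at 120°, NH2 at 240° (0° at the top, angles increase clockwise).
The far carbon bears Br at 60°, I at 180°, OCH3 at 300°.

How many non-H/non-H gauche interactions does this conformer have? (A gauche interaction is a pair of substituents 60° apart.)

Non-H gauche pairs: OH(120°)/Br(60°); OH(120°)/I(180°); NH2(240°)/I(180°); NH2(240°)/OCH3(300°) — 4 interactions.

4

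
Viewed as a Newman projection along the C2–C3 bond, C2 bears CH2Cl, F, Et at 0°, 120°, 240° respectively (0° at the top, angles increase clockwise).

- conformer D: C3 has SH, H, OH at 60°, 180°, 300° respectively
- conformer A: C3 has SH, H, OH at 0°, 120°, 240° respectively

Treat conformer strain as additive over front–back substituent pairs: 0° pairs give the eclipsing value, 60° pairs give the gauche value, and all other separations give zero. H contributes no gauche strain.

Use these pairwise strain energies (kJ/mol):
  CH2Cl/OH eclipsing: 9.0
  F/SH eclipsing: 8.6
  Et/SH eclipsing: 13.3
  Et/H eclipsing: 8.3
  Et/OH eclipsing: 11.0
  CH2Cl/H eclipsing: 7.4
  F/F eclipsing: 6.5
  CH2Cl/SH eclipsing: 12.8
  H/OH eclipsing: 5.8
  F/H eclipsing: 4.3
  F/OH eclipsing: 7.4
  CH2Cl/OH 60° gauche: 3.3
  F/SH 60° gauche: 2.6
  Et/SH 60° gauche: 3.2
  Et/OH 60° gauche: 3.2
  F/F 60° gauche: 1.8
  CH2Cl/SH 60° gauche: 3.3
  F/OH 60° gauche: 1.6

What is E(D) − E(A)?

-15.7 kJ/mol

D (staggered): CH2Cl(0°)/SH(60°) gauche 3.3; CH2Cl(0°)/OH(300°) gauche 3.3; F(120°)/SH(60°) gauche 2.6; Et(240°)/OH(300°) gauche 3.2 → 12.4 kJ/mol.
A (eclipsed): CH2Cl(0°)/SH(0°) eclipsed 12.8; F(120°)/H(120°) eclipsed 4.3; Et(240°)/OH(240°) eclipsed 11.0 → 28.1 kJ/mol.
E(D) − E(A) = 12.4 − 28.1 = -15.7 kJ/mol.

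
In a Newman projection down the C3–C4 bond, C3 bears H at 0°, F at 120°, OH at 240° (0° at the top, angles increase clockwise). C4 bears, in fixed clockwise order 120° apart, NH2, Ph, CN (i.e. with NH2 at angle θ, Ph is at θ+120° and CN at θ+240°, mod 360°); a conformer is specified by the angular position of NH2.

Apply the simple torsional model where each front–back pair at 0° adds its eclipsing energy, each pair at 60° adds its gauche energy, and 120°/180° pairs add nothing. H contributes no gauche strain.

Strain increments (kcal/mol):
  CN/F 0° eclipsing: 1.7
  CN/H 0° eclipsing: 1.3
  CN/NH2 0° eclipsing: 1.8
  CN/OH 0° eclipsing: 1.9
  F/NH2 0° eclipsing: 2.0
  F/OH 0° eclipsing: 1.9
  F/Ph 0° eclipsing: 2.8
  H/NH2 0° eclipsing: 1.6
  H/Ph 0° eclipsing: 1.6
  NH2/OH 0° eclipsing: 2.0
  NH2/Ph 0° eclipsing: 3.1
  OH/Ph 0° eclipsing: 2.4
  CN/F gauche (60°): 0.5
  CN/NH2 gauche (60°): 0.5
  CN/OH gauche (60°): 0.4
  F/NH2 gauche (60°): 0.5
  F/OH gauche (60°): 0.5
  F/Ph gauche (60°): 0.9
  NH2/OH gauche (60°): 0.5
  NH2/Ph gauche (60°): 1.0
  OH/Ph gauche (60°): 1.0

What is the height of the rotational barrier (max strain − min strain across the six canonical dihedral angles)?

NH2 at 0° (eclipsed): H(0°)/NH2(0°) eclipsed 1.6; F(120°)/Ph(120°) eclipsed 2.8; OH(240°)/CN(240°) eclipsed 1.9 → 6.3 kcal/mol.
NH2 at 60° (staggered): F(120°)/NH2(60°) gauche 0.5; F(120°)/Ph(180°) gauche 0.9; OH(240°)/Ph(180°) gauche 1.0; OH(240°)/CN(300°) gauche 0.4 → 2.8 kcal/mol.
NH2 at 120° (eclipsed): H(0°)/CN(0°) eclipsed 1.3; F(120°)/NH2(120°) eclipsed 2.0; OH(240°)/Ph(240°) eclipsed 2.4 → 5.7 kcal/mol.
NH2 at 180° (staggered): F(120°)/NH2(180°) gauche 0.5; F(120°)/CN(60°) gauche 0.5; OH(240°)/NH2(180°) gauche 0.5; OH(240°)/Ph(300°) gauche 1.0 → 2.5 kcal/mol.
NH2 at 240° (eclipsed): H(0°)/Ph(0°) eclipsed 1.6; F(120°)/CN(120°) eclipsed 1.7; OH(240°)/NH2(240°) eclipsed 2.0 → 5.3 kcal/mol.
NH2 at 300° (staggered): F(120°)/Ph(60°) gauche 0.9; F(120°)/CN(180°) gauche 0.5; OH(240°)/NH2(300°) gauche 0.5; OH(240°)/CN(180°) gauche 0.4 → 2.3 kcal/mol.
Max at 0° (6.3 kcal/mol), min at 300° (2.3 kcal/mol); barrier = 4.0 kcal/mol.

4.0 kcal/mol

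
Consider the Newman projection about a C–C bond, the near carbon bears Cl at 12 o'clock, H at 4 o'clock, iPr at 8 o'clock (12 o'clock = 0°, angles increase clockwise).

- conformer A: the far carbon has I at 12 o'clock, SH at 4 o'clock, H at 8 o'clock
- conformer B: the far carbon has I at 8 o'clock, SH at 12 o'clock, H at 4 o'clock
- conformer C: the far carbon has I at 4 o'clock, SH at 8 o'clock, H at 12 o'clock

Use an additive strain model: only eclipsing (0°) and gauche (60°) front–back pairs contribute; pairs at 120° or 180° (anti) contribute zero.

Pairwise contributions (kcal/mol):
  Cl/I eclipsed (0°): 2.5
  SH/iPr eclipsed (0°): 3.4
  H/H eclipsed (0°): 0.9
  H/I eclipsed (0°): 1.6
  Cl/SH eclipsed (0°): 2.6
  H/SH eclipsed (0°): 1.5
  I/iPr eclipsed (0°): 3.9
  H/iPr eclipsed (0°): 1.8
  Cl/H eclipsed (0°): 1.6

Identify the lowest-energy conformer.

A (eclipsed): Cl(0°)/I(0°) eclipsed 2.5; H(120°)/SH(120°) eclipsed 1.5; iPr(240°)/H(240°) eclipsed 1.8 → 5.8 kcal/mol.
B (eclipsed): Cl(0°)/SH(0°) eclipsed 2.6; H(120°)/H(120°) eclipsed 0.9; iPr(240°)/I(240°) eclipsed 3.9 → 7.4 kcal/mol.
C (eclipsed): Cl(0°)/H(0°) eclipsed 1.6; H(120°)/I(120°) eclipsed 1.6; iPr(240°)/SH(240°) eclipsed 3.4 → 6.6 kcal/mol.
A has the lowest total (5.8 kcal/mol).

A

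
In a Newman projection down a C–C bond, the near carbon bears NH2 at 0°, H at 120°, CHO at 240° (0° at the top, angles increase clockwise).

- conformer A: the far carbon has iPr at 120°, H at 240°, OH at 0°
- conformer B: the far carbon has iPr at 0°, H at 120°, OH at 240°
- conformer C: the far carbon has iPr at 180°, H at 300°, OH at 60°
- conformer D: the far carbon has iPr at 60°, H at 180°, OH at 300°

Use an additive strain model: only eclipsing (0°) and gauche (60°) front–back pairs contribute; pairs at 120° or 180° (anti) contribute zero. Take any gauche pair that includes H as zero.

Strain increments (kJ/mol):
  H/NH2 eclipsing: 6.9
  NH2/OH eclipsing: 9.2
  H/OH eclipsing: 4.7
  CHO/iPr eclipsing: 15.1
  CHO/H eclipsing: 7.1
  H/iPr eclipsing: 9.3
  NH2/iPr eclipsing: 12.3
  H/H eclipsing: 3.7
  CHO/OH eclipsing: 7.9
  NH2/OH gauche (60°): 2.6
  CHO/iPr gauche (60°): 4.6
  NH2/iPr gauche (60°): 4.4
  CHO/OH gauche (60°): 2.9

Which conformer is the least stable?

A is eclipsed. NH2 at 0° is eclipsed with OH at 0° (9.2); H at 120° is eclipsed with iPr at 120° (9.3); CHO at 240° is eclipsed with H at 240° (7.1). Total 25.6 kJ/mol.
B is eclipsed. NH2 at 0° is eclipsed with iPr at 0° (12.3); H at 120° is eclipsed with H at 120° (3.7); CHO at 240° is eclipsed with OH at 240° (7.9). Total 23.9 kJ/mol.
C is staggered. NH2 at 0° is gauche with OH at 60° (2.6); CHO at 240° is gauche with iPr at 180° (4.6). Total 7.2 kJ/mol.
D is staggered. NH2 at 0° is gauche with iPr at 60° (4.4); NH2 at 0° is gauche with OH at 300° (2.6); CHO at 240° is gauche with OH at 300° (2.9). Total 9.9 kJ/mol.
A has the highest total (25.6 kJ/mol).

A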